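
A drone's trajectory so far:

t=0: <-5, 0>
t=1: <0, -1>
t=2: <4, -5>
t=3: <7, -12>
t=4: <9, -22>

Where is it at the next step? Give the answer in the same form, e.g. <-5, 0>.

<10, -35>

Successive displacements: <+5, -1>, <+4, -4>, <+3, -7>, <+2, -10> — each changes by <-1, -3>.
step 5: <9, -22> + <+1, -13> → <10, -35>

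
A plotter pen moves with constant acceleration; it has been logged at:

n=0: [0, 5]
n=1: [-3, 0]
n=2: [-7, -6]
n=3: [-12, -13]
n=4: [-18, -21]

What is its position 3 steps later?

Taking differences between consecutive positions: [-3, -5], [-4, -6], [-5, -7], [-6, -8]. These grow by [-1, -1] each step.
step 5: [-18, -21] + [-7, -9] → [-25, -30]
step 6: [-25, -30] + [-8, -10] → [-33, -40]
step 7: [-33, -40] + [-9, -11] → [-42, -51]

[-42, -51]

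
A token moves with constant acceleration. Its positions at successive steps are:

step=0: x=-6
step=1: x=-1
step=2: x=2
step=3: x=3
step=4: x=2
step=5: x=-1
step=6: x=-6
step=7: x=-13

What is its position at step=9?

x=-33

First differences are +5, +3, +1, -1, -3, -5, -7; their common second difference is -2 (constant acceleration).
step 8: -13 − 9 → x=-22
step 9: -22 − 11 → x=-33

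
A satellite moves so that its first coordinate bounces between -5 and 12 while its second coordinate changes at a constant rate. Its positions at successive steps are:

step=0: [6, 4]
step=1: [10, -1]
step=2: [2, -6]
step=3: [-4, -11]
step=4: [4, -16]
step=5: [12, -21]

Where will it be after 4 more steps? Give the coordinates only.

[10, -41]

The first coordinate travels 8 per step and bounces off the walls at -5 and 12.
  step 6: 12 → 4
  step 7: 4 → -4
  step 8: -4 → 2
  step 9: 2 → 10
The second coordinate changes by -5 each step: at step 9 it is -41.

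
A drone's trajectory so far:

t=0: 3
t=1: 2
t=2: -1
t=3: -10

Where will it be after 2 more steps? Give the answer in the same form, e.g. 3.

-118

Step-to-step displacements: -1, -3, -9; each is 3× the previous.
step 4: -10 − 27 → -37
step 5: -37 − 81 → -118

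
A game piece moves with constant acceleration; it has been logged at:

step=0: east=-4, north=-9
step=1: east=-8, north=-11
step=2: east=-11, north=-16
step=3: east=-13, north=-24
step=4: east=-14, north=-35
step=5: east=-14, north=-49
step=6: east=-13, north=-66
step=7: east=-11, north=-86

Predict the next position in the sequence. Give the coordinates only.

east=-8, north=-109

First differences are (-4, -2), (-3, -5), (-2, -8), (-1, -11), (+0, -14), (+1, -17), (+2, -20); their common second difference is (+1, -3) (constant acceleration).
step 8: east=-11, north=-86 + (+3, -23) → east=-8, north=-109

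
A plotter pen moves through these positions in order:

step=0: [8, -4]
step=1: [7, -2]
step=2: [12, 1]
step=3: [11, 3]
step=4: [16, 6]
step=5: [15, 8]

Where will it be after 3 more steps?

Step-to-step displacements: [-1, +2], [+5, +3], [-1, +2], [+5, +3], [-1, +2] — a repeating cycle of length 2.
step 6: apply [+5, +3] → [20, 11]
step 7: apply [-1, +2] → [19, 13]
step 8: apply [+5, +3] → [24, 16]

[24, 16]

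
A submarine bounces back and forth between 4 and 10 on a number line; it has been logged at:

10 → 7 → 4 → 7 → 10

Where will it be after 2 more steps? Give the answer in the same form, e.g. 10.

The value reflects between 4 and 10, moving 3 per step.
  step 5: 10 → 7
  step 6: 7 → 4

4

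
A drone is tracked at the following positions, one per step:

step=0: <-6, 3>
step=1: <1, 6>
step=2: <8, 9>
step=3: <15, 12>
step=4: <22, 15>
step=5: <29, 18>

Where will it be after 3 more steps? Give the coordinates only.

<50, 27>

The position changes by <+7, +3> every step.
step 6: <29, 18> + <+7, +3> → <36, 21>
step 7: <36, 21> + <+7, +3> → <43, 24>
step 8: <43, 24> + <+7, +3> → <50, 27>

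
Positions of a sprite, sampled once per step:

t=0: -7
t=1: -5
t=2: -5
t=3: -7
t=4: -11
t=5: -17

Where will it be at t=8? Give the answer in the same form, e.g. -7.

-47

First differences are +2, +0, -2, -4, -6; their common second difference is -2 (constant acceleration).
step 6: -17 − 8 → -25
step 7: -25 − 10 → -35
step 8: -35 − 12 → -47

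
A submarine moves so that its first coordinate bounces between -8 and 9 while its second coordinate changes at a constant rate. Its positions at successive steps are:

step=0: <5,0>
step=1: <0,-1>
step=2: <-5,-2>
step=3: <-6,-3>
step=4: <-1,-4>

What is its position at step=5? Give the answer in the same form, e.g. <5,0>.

<4,-5>

The first coordinate reflects between -8 and 9, moving 5 per step.
  step 5: -1 → 4
The second coordinate changes by -1 each step: at step 5 it is -5.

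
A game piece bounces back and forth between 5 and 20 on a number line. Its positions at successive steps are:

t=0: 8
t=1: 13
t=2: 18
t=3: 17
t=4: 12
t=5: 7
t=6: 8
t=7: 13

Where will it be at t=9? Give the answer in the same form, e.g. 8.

17

The value reflects between 5 and 20, moving 5 per step.
  step 8: 13 → 18
  step 9: 18 → 17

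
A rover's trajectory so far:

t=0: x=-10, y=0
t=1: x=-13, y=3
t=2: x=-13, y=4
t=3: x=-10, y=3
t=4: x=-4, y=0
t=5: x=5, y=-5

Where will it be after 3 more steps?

x=50, y=-32

Taking differences between consecutive positions: (-3, +3), (+0, +1), (+3, -1), (+6, -3), (+9, -5). These grow by (+3, -2) each step.
step 6: x=5, y=-5 + (+12, -7) → x=17, y=-12
step 7: x=17, y=-12 + (+15, -9) → x=32, y=-21
step 8: x=32, y=-21 + (+18, -11) → x=50, y=-32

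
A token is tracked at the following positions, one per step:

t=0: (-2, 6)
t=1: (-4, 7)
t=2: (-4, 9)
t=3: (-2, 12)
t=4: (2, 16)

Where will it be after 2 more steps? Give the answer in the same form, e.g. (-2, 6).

First differences are (-2, +1), (+0, +2), (+2, +3), (+4, +4); their common second difference is (+2, +1) (constant acceleration).
step 5: (2, 16) + (+6, +5) → (8, 21)
step 6: (8, 21) + (+8, +6) → (16, 27)

(16, 27)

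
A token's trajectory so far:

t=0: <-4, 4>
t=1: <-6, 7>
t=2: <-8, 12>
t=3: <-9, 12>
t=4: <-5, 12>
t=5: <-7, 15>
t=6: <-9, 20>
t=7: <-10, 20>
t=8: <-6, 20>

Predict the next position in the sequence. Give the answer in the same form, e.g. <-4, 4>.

The moves between consecutive positions are <-2, +3>, <-2, +5>, <-1, +0>, <+4, +0>, <-2, +3>, <-2, +5>, <-1, +0>, <+4, +0>; they repeat the 4-cycle [<-2, +3>, <-2, +5>, <-1, +0>, <+4, +0>].
step 9: apply <-2, +3> → <-8, 23>

<-8, 23>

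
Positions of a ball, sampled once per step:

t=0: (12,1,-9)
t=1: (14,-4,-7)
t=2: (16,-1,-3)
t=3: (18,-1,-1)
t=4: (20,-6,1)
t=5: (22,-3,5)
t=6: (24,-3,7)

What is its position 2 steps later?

Differencing gives (+2,-5,+2), (+2,+3,+4), (+2,+0,+2), (+2,-5,+2), (+2,+3,+4), (+2,+0,+2). This is the pattern (+2,-5,+2), (+2,+3,+4), (+2,+0,+2) repeated.
step 7: apply (+2,-5,+2) → (26,-8,9)
step 8: apply (+2,+3,+4) → (28,-5,13)

(28,-5,13)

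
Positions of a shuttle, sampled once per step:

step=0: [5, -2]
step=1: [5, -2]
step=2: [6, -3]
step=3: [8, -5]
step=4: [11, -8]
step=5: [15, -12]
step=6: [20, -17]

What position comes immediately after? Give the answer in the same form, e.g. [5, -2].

Taking differences between consecutive positions: [+0, +0], [+1, -1], [+2, -2], [+3, -3], [+4, -4], [+5, -5]. These grow by [+1, -1] each step.
step 7: [20, -17] + [+6, -6] → [26, -23]

[26, -23]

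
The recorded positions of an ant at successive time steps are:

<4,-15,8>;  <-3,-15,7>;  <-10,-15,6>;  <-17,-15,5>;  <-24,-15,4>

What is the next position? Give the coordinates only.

<-31,-15,3>

The position changes by <-7,+0,-1> every step.
step 5: <-24,-15,4> + <-7,+0,-1> → <-31,-15,3>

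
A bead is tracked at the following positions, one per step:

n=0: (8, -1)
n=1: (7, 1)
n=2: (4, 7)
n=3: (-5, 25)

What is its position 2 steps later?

Step-to-step displacements: (-1, +2), (-3, +6), (-9, +18); each is 3× the previous.
step 4: (-5, 25) + (-27, +54) → (-32, 79)
step 5: (-32, 79) + (-81, +162) → (-113, 241)

(-113, 241)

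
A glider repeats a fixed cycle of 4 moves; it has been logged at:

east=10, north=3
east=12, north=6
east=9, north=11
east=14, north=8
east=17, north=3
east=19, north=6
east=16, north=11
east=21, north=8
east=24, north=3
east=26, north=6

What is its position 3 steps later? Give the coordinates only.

The moves between consecutive positions are (+2, +3), (-3, +5), (+5, -3), (+3, -5), (+2, +3), (-3, +5), (+5, -3), (+3, -5), (+2, +3); they repeat the 4-cycle [(+2, +3), (-3, +5), (+5, -3), (+3, -5)].
step 10: apply (-3, +5) → east=23, north=11
step 11: apply (+5, -3) → east=28, north=8
step 12: apply (+3, -5) → east=31, north=3

east=31, north=3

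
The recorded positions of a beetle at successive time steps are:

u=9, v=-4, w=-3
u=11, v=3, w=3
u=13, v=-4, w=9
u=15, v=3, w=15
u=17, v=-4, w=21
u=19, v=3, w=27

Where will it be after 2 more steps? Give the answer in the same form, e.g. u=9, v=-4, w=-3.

The u coordinate changes by +2 each step, so at step 7 it is 9 + 7·(2) = 23.
The v coordinate repeats the cycle [-4, 3] with period 2; step 7 mod 2 = 1, giving 3.
The w coordinate changes by +6 each step, so at step 7 it is -3 + 7·(6) = 39.

u=23, v=3, w=39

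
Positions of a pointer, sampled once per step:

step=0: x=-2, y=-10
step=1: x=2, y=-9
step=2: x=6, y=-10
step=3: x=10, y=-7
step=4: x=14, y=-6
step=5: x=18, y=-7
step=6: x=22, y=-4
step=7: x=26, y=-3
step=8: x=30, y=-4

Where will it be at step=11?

The moves between consecutive positions are (+4, +1), (+4, -1), (+4, +3), (+4, +1), (+4, -1), (+4, +3), (+4, +1), (+4, -1); they repeat the 3-cycle [(+4, +1), (+4, -1), (+4, +3)].
step 9: apply (+4, +3) → x=34, y=-1
step 10: apply (+4, +1) → x=38, y=0
step 11: apply (+4, -1) → x=42, y=-1

x=42, y=-1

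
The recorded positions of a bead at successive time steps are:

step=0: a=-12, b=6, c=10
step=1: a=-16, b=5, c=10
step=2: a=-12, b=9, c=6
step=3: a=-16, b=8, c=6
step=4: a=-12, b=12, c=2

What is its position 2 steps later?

The moves between consecutive positions are (-4, -1, +0), (+4, +4, -4), (-4, -1, +0), (+4, +4, -4); they repeat the 2-cycle [(-4, -1, +0), (+4, +4, -4)].
step 5: apply (-4, -1, +0) → a=-16, b=11, c=2
step 6: apply (+4, +4, -4) → a=-12, b=15, c=-2

a=-12, b=15, c=-2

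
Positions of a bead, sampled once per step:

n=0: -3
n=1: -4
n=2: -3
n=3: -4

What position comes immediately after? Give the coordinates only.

Consecutive displacements -1, +1, -1 scale by a factor of -1 each step.
step 4: -4 + 1 → -3

-3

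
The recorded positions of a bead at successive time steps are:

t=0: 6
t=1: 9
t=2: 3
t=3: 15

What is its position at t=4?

The jumps are +3, -6, +12 — a geometric progression with ratio -2.
step 4: 15 − 24 → -9

-9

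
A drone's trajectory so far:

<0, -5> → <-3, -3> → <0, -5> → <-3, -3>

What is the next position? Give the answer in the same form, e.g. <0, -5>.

Step-to-step displacements: <-3, +2>, <+3, -2>, <-3, +2>; each is -1× the previous.
step 4: <-3, -3> + <+3, -2> → <0, -5>

<0, -5>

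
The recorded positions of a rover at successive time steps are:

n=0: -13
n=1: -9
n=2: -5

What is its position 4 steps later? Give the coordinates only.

The position changes by +4 every step.
step 3: -5 + 4 → -1
step 4: -1 + 4 → 3
step 5: 3 + 4 → 7
step 6: 7 + 4 → 11

11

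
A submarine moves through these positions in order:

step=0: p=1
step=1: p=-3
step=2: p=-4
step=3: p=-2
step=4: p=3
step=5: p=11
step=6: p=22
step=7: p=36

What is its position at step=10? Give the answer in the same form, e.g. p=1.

Successive displacements: -4, -1, +2, +5, +8, +11, +14 — each changes by +3.
step 8: 36 + 17 → p=53
step 9: 53 + 20 → p=73
step 10: 73 + 23 → p=96

p=96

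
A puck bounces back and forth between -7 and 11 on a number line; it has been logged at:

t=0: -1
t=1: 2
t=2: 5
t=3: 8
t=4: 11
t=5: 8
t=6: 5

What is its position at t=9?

The value travels 3 per step and bounces off the walls at -7 and 11.
  step 7: 5 → 2
  step 8: 2 → -1
  step 9: -1 → -4

-4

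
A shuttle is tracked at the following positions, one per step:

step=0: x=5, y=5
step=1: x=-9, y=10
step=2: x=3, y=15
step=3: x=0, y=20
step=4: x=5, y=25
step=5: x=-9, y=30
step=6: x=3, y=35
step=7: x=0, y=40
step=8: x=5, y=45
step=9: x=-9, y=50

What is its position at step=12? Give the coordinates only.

x=5, y=65

The x coordinate repeats the cycle [5, -9, 3, 0] with period 4; step 12 mod 4 = 0, giving 5.
The y coordinate changes by +5 each step, so at step 12 it is 5 + 12·(5) = 65.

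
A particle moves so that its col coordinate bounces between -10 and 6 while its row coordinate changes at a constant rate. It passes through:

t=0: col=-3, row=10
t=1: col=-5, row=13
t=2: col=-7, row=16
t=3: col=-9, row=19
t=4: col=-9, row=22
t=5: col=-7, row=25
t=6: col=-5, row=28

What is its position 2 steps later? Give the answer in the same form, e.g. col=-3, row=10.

The col coordinate travels 2 per step and bounces off the walls at -10 and 6.
  step 7: -5 → -3
  step 8: -3 → -1
The row coordinate changes by +3 each step: at step 8 it is 34.

col=-1, row=34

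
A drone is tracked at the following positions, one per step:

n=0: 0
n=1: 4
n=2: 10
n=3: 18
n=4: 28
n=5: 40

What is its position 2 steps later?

70

First differences are +4, +6, +8, +10, +12; their common second difference is +2 (constant acceleration).
step 6: 40 + 14 → 54
step 7: 54 + 16 → 70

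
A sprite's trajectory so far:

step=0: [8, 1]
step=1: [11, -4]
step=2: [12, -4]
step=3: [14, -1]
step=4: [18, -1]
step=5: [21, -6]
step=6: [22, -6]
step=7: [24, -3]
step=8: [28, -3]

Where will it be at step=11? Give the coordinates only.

Step-to-step displacements: [+3, -5], [+1, +0], [+2, +3], [+4, +0], [+3, -5], [+1, +0], [+2, +3], [+4, +0] — a repeating cycle of length 4.
step 9: apply [+3, -5] → [31, -8]
step 10: apply [+1, +0] → [32, -8]
step 11: apply [+2, +3] → [34, -5]

[34, -5]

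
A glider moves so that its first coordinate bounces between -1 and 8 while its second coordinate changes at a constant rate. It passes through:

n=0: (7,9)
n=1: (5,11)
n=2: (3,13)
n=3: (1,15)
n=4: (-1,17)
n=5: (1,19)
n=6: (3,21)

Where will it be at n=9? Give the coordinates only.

The first coordinate travels 2 per step and bounces off the walls at -1 and 8.
  step 7: 3 → 5
  step 8: 5 → 7
  step 9: 7 → 7
The second coordinate changes by +2 each step: at step 9 it is 27.

(7,27)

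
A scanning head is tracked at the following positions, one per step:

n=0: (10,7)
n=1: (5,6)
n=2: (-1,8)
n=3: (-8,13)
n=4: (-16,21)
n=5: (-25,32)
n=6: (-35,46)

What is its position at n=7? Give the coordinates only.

Taking differences between consecutive positions: (-5,-1), (-6,+2), (-7,+5), (-8,+8), (-9,+11), (-10,+14). These grow by (-1,+3) each step.
step 7: (-35,46) + (-11,+17) → (-46,63)

(-46,63)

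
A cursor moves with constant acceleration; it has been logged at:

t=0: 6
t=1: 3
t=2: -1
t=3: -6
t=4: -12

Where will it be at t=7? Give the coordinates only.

-36

First differences are -3, -4, -5, -6; their common second difference is -1 (constant acceleration).
step 5: -12 − 7 → -19
step 6: -19 − 8 → -27
step 7: -27 − 9 → -36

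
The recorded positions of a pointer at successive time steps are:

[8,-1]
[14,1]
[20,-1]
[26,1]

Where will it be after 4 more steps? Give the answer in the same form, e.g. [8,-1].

[50,1]

First: linear, +6 per step → 50 at step 7.
Second: cycles through -1, 1 every 2 steps. Step 7 lands at position 1 of the cycle → 1.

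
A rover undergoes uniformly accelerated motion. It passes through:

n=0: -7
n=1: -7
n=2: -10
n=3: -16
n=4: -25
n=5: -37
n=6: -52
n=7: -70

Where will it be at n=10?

First differences are +0, -3, -6, -9, -12, -15, -18; their common second difference is -3 (constant acceleration).
step 8: -70 − 21 → -91
step 9: -91 − 24 → -115
step 10: -115 − 27 → -142

-142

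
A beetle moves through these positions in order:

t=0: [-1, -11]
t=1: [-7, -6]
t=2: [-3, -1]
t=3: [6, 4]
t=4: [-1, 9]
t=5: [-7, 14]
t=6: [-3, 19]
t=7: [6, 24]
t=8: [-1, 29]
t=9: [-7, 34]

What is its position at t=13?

First: cycles through -1, -7, -3, 6 every 4 steps. Step 13 lands at position 1 of the cycle → -7.
Second: linear, +5 per step → 54 at step 13.

[-7, 54]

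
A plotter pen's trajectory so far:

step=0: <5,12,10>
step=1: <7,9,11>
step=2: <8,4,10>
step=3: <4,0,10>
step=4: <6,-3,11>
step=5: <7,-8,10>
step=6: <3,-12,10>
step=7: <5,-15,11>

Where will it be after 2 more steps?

<2,-24,10>

Differencing gives <+2,-3,+1>, <+1,-5,-1>, <-4,-4,+0>, <+2,-3,+1>, <+1,-5,-1>, <-4,-4,+0>, <+2,-3,+1>. This is the pattern <+2,-3,+1>, <+1,-5,-1>, <-4,-4,+0> repeated.
step 8: apply <+1,-5,-1> → <6,-20,10>
step 9: apply <-4,-4,+0> → <2,-24,10>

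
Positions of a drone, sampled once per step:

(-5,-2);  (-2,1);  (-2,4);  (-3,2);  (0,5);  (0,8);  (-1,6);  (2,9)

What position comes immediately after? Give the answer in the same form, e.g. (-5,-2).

(2,12)

Step-to-step displacements: (+3,+3), (+0,+3), (-1,-2), (+3,+3), (+0,+3), (-1,-2), (+3,+3) — a repeating cycle of length 3.
step 8: apply (+0,+3) → (2,12)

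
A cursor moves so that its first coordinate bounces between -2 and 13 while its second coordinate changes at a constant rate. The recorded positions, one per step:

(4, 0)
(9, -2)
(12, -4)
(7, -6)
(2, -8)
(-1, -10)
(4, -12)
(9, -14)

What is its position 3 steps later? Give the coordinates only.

(2, -20)

The first coordinate reflects between -2 and 13, moving 5 per step.
  step 8: 9 → 12
  step 9: 12 → 7
  step 10: 7 → 2
The second coordinate changes by -2 each step: at step 10 it is -20.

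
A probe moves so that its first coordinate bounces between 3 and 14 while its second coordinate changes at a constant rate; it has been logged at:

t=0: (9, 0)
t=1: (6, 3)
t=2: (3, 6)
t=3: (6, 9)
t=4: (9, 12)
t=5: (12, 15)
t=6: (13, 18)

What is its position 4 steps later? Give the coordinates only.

The first coordinate travels 3 per step and bounces off the walls at 3 and 14.
  step 7: 13 → 10
  step 8: 10 → 7
  step 9: 7 → 4
  step 10: 4 → 5
The second coordinate changes by +3 each step: at step 10 it is 30.

(5, 30)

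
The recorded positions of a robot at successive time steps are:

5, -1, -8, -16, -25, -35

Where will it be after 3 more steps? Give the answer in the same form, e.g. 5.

-71

First differences are -6, -7, -8, -9, -10; their common second difference is -1 (constant acceleration).
step 6: -35 − 11 → -46
step 7: -46 − 12 → -58
step 8: -58 − 13 → -71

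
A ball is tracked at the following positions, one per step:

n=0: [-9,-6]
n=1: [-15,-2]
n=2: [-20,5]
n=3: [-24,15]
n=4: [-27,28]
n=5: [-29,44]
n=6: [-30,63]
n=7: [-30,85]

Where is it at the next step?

Successive displacements: [-6,+4], [-5,+7], [-4,+10], [-3,+13], [-2,+16], [-1,+19], [+0,+22] — each changes by [+1,+3].
step 8: [-30,85] + [+1,+25] → [-29,110]

[-29,110]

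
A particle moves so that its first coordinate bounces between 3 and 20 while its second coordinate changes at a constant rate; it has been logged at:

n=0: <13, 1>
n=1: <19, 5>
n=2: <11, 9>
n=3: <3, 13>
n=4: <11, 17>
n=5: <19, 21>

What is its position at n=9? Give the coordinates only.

The first coordinate travels 8 per step and bounces off the walls at 3 and 20.
  step 6: 19 → 13
  step 7: 13 → 5
  step 8: 5 → 9
  step 9: 9 → 17
The second coordinate changes by +4 each step: at step 9 it is 37.

<17, 37>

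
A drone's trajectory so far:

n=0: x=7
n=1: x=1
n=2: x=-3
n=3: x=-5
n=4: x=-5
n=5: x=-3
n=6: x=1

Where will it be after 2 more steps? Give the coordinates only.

Successive displacements: -6, -4, -2, +0, +2, +4 — each changes by +2.
step 7: 1 + 6 → x=7
step 8: 7 + 8 → x=15

x=15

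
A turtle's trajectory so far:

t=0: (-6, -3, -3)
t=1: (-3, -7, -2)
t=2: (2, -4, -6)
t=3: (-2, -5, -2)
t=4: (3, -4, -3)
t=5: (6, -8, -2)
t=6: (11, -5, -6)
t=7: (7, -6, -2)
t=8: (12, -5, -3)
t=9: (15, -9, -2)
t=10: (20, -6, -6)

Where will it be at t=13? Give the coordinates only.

Step-to-step displacements: (+3, -4, +1), (+5, +3, -4), (-4, -1, +4), (+5, +1, -1), (+3, -4, +1), (+5, +3, -4), (-4, -1, +4), (+5, +1, -1), (+3, -4, +1), (+5, +3, -4) — a repeating cycle of length 4.
step 11: apply (-4, -1, +4) → (16, -7, -2)
step 12: apply (+5, +1, -1) → (21, -6, -3)
step 13: apply (+3, -4, +1) → (24, -10, -2)

(24, -10, -2)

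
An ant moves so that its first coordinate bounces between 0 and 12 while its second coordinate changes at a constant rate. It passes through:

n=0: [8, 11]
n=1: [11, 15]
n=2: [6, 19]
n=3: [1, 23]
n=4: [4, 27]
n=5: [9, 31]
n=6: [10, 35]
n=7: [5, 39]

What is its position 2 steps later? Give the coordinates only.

The first coordinate travels 5 per step and bounces off the walls at 0 and 12.
  step 8: 5 → 0
  step 9: 0 → 5
The second coordinate changes by +4 each step: at step 9 it is 47.

[5, 47]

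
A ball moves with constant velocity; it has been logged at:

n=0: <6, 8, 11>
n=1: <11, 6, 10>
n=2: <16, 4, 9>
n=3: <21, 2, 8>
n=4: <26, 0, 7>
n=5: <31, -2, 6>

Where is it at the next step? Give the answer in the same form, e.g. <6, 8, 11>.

<36, -4, 5>

The position changes by <+5, -2, -1> every step.
step 6: <31, -2, 6> + <+5, -2, -1> → <36, -4, 5>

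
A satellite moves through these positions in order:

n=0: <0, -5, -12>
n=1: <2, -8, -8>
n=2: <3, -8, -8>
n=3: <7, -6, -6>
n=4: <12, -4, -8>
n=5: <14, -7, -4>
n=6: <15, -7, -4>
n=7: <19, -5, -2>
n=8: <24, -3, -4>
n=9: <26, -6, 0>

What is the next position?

<27, -6, 0>

The moves between consecutive positions are <+2, -3, +4>, <+1, +0, +0>, <+4, +2, +2>, <+5, +2, -2>, <+2, -3, +4>, <+1, +0, +0>, <+4, +2, +2>, <+5, +2, -2>, <+2, -3, +4>; they repeat the 4-cycle [<+2, -3, +4>, <+1, +0, +0>, <+4, +2, +2>, <+5, +2, -2>].
step 10: apply <+1, +0, +0> → <27, -6, 0>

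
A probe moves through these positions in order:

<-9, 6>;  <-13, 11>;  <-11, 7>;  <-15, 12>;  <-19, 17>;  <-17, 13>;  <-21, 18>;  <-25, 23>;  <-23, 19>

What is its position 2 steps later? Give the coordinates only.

Step-to-step displacements: <-4, +5>, <+2, -4>, <-4, +5>, <-4, +5>, <+2, -4>, <-4, +5>, <-4, +5>, <+2, -4> — a repeating cycle of length 3.
step 9: apply <-4, +5> → <-27, 24>
step 10: apply <-4, +5> → <-31, 29>

<-31, 29>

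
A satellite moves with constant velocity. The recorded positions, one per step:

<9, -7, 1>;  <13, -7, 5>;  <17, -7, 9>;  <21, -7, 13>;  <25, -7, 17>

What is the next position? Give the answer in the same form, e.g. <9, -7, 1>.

The position changes by <+4, +0, +4> every step.
step 5: <25, -7, 17> + <+4, +0, +4> → <29, -7, 21>

<29, -7, 21>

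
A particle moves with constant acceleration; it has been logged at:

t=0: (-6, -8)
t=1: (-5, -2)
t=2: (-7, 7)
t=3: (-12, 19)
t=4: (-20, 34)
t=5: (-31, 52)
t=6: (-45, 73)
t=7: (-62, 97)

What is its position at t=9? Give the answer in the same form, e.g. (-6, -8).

Successive displacements: (+1, +6), (-2, +9), (-5, +12), (-8, +15), (-11, +18), (-14, +21), (-17, +24) — each changes by (-3, +3).
step 8: (-62, 97) + (-20, +27) → (-82, 124)
step 9: (-82, 124) + (-23, +30) → (-105, 154)

(-105, 154)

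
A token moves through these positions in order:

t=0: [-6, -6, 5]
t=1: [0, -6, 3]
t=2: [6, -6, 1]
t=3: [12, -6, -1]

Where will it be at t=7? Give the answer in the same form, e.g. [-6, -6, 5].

Each step adds [+6, +0, -2] to the position.
step 4: [12, -6, -1] + [+6, +0, -2] → [18, -6, -3]
step 5: [18, -6, -3] + [+6, +0, -2] → [24, -6, -5]
step 6: [24, -6, -5] + [+6, +0, -2] → [30, -6, -7]
step 7: [30, -6, -7] + [+6, +0, -2] → [36, -6, -9]

[36, -6, -9]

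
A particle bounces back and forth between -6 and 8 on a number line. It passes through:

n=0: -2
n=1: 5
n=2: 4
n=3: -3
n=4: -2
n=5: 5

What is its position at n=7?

-3

The value reflects between -6 and 8, moving 7 per step.
  step 6: 5 → 4
  step 7: 4 → -3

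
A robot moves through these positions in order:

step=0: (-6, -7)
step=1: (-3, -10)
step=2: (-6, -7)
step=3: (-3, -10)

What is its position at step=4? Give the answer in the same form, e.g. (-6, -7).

(-6, -7)

Step-to-step displacements: (+3, -3), (-3, +3), (+3, -3); each is -1× the previous.
step 4: (-3, -10) + (-3, +3) → (-6, -7)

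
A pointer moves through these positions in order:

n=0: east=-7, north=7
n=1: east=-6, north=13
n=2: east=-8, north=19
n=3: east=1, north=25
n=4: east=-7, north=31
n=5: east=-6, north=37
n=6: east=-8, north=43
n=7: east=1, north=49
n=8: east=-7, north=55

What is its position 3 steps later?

The east coordinate repeats the cycle [-7, -6, -8, 1] with period 4; step 11 mod 4 = 3, giving 1.
The north coordinate changes by +6 each step, so at step 11 it is 7 + 11·(6) = 73.

east=1, north=73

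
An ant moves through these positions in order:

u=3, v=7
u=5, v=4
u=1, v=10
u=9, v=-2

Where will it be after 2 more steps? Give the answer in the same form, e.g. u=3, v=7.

Consecutive displacements (+2, -3), (-4, +6), (+8, -12) scale by a factor of -2 each step.
step 4: u=9, v=-2 + (-16, +24) → u=-7, v=22
step 5: u=-7, v=22 + (+32, -48) → u=25, v=-26

u=25, v=-26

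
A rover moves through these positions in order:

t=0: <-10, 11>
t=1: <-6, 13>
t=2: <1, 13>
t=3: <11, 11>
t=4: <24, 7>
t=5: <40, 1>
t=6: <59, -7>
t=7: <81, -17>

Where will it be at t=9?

Taking differences between consecutive positions: <+4, +2>, <+7, +0>, <+10, -2>, <+13, -4>, <+16, -6>, <+19, -8>, <+22, -10>. These grow by <+3, -2> each step.
step 8: <81, -17> + <+25, -12> → <106, -29>
step 9: <106, -29> + <+28, -14> → <134, -43>

<134, -43>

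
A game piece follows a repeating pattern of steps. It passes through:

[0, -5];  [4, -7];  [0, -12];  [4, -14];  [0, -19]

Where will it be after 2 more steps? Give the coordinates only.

The moves between consecutive positions are [+4, -2], [-4, -5], [+4, -2], [-4, -5]; they repeat the 2-cycle [[+4, -2], [-4, -5]].
step 5: apply [+4, -2] → [4, -21]
step 6: apply [-4, -5] → [0, -26]

[0, -26]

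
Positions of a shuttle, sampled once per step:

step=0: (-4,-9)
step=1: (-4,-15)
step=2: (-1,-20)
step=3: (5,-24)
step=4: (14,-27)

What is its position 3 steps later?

(59,-30)

First differences are (+0,-6), (+3,-5), (+6,-4), (+9,-3); their common second difference is (+3,+1) (constant acceleration).
step 5: (14,-27) + (+12,-2) → (26,-29)
step 6: (26,-29) + (+15,-1) → (41,-30)
step 7: (41,-30) + (+18,+0) → (59,-30)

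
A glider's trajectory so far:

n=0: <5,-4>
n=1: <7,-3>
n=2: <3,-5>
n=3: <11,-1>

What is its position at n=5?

<27,7>

Step-to-step displacements: <+2,+1>, <-4,-2>, <+8,+4>; each is -2× the previous.
step 4: <11,-1> + <-16,-8> → <-5,-9>
step 5: <-5,-9> + <+32,+16> → <27,7>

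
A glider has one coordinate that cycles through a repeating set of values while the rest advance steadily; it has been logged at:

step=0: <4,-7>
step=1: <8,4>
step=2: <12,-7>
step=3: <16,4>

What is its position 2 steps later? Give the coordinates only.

<24,4>

First: linear, +4 per step → 24 at step 5.
Second: cycles through -7, 4 every 2 steps. Step 5 lands at position 1 of the cycle → 4.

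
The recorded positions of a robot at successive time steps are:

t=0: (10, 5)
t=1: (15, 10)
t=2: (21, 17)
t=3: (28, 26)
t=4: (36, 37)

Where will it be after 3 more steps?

(66, 82)

Successive displacements: (+5, +5), (+6, +7), (+7, +9), (+8, +11) — each changes by (+1, +2).
step 5: (36, 37) + (+9, +13) → (45, 50)
step 6: (45, 50) + (+10, +15) → (55, 65)
step 7: (55, 65) + (+11, +17) → (66, 82)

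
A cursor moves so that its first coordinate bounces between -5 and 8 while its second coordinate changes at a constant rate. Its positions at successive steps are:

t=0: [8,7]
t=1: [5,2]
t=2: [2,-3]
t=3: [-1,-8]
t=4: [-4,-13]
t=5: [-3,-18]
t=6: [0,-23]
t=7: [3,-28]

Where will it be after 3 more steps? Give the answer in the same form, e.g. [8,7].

[4,-43]

The first coordinate travels 3 per step and bounces off the walls at -5 and 8.
  step 8: 3 → 6
  step 9: 6 → 7
  step 10: 7 → 4
The second coordinate changes by -5 each step: at step 10 it is -43.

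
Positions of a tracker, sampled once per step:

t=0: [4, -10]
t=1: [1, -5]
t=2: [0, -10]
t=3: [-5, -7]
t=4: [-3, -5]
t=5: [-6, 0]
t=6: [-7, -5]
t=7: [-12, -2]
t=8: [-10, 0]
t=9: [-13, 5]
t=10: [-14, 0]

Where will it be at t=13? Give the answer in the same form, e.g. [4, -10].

[-20, 10]

Step-to-step displacements: [-3, +5], [-1, -5], [-5, +3], [+2, +2], [-3, +5], [-1, -5], [-5, +3], [+2, +2], [-3, +5], [-1, -5] — a repeating cycle of length 4.
step 11: apply [-5, +3] → [-19, 3]
step 12: apply [+2, +2] → [-17, 5]
step 13: apply [-3, +5] → [-20, 10]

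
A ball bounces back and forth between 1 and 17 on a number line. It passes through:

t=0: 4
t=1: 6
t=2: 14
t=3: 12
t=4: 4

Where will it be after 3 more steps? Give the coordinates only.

12

The value reflects between 1 and 17, moving 8 per step.
  step 5: 4 → 6
  step 6: 6 → 14
  step 7: 14 → 12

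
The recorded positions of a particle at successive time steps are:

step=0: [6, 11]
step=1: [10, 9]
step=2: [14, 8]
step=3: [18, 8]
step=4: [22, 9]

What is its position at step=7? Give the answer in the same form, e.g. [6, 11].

First differences are [+4, -2], [+4, -1], [+4, +0], [+4, +1]; their common second difference is [+0, +1] (constant acceleration).
step 5: [22, 9] + [+4, +2] → [26, 11]
step 6: [26, 11] + [+4, +3] → [30, 14]
step 7: [30, 14] + [+4, +4] → [34, 18]

[34, 18]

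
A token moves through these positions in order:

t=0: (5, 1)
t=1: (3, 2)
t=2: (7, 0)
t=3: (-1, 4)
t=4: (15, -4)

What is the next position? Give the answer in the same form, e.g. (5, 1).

Step-to-step displacements: (-2, +1), (+4, -2), (-8, +4), (+16, -8); each is -2× the previous.
step 5: (15, -4) + (-32, +16) → (-17, 12)

(-17, 12)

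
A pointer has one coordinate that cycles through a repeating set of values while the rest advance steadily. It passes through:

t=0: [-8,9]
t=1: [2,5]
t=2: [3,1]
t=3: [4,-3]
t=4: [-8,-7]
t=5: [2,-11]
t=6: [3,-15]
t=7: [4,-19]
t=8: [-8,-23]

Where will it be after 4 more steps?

[-8,-39]

First: cycles through -8, 2, 3, 4 every 4 steps. Step 12 lands at position 0 of the cycle → -8.
Second: linear, -4 per step → -39 at step 12.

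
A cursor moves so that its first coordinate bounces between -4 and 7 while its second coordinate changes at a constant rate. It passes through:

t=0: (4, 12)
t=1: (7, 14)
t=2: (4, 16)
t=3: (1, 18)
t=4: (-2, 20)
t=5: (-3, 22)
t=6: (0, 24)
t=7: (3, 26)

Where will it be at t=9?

(5, 30)

The first coordinate travels 3 per step and bounces off the walls at -4 and 7.
  step 8: 3 → 6
  step 9: 6 → 5
The second coordinate changes by +2 each step: at step 9 it is 30.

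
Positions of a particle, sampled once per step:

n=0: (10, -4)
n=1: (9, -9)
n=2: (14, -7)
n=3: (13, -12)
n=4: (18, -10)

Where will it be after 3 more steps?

Step-to-step displacements: (-1, -5), (+5, +2), (-1, -5), (+5, +2) — a repeating cycle of length 2.
step 5: apply (-1, -5) → (17, -15)
step 6: apply (+5, +2) → (22, -13)
step 7: apply (-1, -5) → (21, -18)

(21, -18)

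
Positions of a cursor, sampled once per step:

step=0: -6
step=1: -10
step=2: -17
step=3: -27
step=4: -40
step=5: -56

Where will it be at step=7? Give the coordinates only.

Successive displacements: -4, -7, -10, -13, -16 — each changes by -3.
step 6: -56 − 19 → -75
step 7: -75 − 22 → -97

-97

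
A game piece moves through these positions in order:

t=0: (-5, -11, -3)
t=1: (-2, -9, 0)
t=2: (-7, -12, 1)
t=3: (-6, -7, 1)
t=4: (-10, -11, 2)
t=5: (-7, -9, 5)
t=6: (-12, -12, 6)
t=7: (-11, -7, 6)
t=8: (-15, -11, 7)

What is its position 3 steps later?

(-16, -7, 11)

The moves between consecutive positions are (+3, +2, +3), (-5, -3, +1), (+1, +5, +0), (-4, -4, +1), (+3, +2, +3), (-5, -3, +1), (+1, +5, +0), (-4, -4, +1); they repeat the 4-cycle [(+3, +2, +3), (-5, -3, +1), (+1, +5, +0), (-4, -4, +1)].
step 9: apply (+3, +2, +3) → (-12, -9, 10)
step 10: apply (-5, -3, +1) → (-17, -12, 11)
step 11: apply (+1, +5, +0) → (-16, -7, 11)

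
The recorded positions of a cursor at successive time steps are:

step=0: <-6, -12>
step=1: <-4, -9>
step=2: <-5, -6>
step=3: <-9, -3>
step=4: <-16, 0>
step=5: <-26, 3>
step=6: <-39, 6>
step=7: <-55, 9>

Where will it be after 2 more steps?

First differences are <+2, +3>, <-1, +3>, <-4, +3>, <-7, +3>, <-10, +3>, <-13, +3>, <-16, +3>; their common second difference is <-3, +0> (constant acceleration).
step 8: <-55, 9> + <-19, +3> → <-74, 12>
step 9: <-74, 12> + <-22, +3> → <-96, 15>

<-96, 15>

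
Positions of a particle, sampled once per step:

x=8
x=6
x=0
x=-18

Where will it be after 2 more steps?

Step-to-step displacements: -2, -6, -18; each is 3× the previous.
step 4: -18 − 54 → x=-72
step 5: -72 − 162 → x=-234

x=-234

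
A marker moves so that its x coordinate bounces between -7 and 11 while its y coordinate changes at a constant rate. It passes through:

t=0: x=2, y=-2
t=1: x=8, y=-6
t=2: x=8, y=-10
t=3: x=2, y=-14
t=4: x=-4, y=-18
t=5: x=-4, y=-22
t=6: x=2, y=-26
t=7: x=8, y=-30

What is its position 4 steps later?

The x coordinate reflects between -7 and 11, moving 6 per step.
  step 8: 8 → 8
  step 9: 8 → 2
  step 10: 2 → -4
  step 11: -4 → -4
The y coordinate changes by -4 each step: at step 11 it is -46.

x=-4, y=-46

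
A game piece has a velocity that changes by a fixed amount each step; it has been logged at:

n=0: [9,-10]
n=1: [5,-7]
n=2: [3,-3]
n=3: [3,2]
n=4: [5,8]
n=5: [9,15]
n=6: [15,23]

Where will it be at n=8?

Successive displacements: [-4,+3], [-2,+4], [+0,+5], [+2,+6], [+4,+7], [+6,+8] — each changes by [+2,+1].
step 7: [15,23] + [+8,+9] → [23,32]
step 8: [23,32] + [+10,+10] → [33,42]

[33,42]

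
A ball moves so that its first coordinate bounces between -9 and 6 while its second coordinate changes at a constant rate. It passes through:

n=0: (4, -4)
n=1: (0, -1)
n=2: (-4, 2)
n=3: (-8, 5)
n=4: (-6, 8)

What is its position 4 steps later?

The first coordinate reflects between -9 and 6, moving 4 per step.
  step 5: -6 → -2
  step 6: -2 → 2
  step 7: 2 → 6
  step 8: 6 → 2
The second coordinate changes by +3 each step: at step 8 it is 20.

(2, 20)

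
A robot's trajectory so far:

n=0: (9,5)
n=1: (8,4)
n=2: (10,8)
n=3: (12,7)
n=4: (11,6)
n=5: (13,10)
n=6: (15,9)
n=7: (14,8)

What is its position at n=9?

(18,11)

The moves between consecutive positions are (-1,-1), (+2,+4), (+2,-1), (-1,-1), (+2,+4), (+2,-1), (-1,-1); they repeat the 3-cycle [(-1,-1), (+2,+4), (+2,-1)].
step 8: apply (+2,+4) → (16,12)
step 9: apply (+2,-1) → (18,11)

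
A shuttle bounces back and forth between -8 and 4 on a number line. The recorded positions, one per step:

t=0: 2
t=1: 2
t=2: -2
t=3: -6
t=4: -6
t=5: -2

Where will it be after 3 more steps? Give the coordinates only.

-2

The value travels 4 per step and bounces off the walls at -8 and 4.
  step 6: -2 → 2
  step 7: 2 → 2
  step 8: 2 → -2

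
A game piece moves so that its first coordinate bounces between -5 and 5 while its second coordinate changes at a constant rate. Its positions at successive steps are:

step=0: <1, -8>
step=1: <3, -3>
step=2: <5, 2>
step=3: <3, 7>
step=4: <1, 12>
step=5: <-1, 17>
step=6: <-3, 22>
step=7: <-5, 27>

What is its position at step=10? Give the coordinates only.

The first coordinate travels 2 per step and bounces off the walls at -5 and 5.
  step 8: -5 → -3
  step 9: -3 → -1
  step 10: -1 → 1
The second coordinate changes by +5 each step: at step 10 it is 42.

<1, 42>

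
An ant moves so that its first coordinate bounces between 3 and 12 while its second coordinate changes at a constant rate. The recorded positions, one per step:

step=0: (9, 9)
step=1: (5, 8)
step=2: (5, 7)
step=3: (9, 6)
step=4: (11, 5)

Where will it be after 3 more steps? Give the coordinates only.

(7, 2)

The first coordinate travels 4 per step and bounces off the walls at 3 and 12.
  step 5: 11 → 7
  step 6: 7 → 3
  step 7: 3 → 7
The second coordinate changes by -1 each step: at step 7 it is 2.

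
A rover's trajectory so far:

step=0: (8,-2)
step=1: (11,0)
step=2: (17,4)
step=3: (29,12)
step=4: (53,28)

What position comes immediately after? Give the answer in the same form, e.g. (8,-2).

Consecutive displacements (+3,+2), (+6,+4), (+12,+8), (+24,+16) scale by a factor of 2 each step.
step 5: (53,28) + (+48,+32) → (101,60)

(101,60)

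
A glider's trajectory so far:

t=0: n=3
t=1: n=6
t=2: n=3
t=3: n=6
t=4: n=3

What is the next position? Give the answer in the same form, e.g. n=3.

Step-to-step displacements: +3, -3, +3, -3; each is -1× the previous.
step 5: 3 + 3 → n=6

n=6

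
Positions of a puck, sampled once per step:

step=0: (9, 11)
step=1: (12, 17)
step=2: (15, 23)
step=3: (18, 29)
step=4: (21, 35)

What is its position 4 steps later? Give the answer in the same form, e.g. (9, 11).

(33, 59)

The position changes by (+3, +6) every step.
step 5: (21, 35) + (+3, +6) → (24, 41)
step 6: (24, 41) + (+3, +6) → (27, 47)
step 7: (27, 47) + (+3, +6) → (30, 53)
step 8: (30, 53) + (+3, +6) → (33, 59)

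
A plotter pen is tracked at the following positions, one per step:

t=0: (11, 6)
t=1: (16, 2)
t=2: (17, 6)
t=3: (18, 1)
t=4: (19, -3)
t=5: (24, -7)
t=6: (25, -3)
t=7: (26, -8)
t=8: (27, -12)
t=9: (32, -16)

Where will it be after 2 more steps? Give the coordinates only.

Step-to-step displacements: (+5, -4), (+1, +4), (+1, -5), (+1, -4), (+5, -4), (+1, +4), (+1, -5), (+1, -4), (+5, -4) — a repeating cycle of length 4.
step 10: apply (+1, +4) → (33, -12)
step 11: apply (+1, -5) → (34, -17)

(34, -17)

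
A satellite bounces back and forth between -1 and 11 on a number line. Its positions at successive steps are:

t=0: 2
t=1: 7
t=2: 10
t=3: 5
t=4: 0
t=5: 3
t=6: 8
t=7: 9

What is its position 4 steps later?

The value reflects between -1 and 11, moving 5 per step.
  step 8: 9 → 4
  step 9: 4 → -1
  step 10: -1 → 4
  step 11: 4 → 9

9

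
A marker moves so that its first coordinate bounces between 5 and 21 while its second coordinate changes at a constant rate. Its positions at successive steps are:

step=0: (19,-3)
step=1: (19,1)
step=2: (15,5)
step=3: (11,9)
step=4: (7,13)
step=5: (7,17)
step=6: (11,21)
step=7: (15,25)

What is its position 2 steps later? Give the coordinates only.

(19,33)

The first coordinate travels 4 per step and bounces off the walls at 5 and 21.
  step 8: 15 → 19
  step 9: 19 → 19
The second coordinate changes by +4 each step: at step 9 it is 33.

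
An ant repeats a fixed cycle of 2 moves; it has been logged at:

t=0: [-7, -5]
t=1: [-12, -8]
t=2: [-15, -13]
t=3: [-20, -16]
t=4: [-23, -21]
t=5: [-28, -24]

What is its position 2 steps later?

[-36, -32]

Step-to-step displacements: [-5, -3], [-3, -5], [-5, -3], [-3, -5], [-5, -3] — a repeating cycle of length 2.
step 6: apply [-3, -5] → [-31, -29]
step 7: apply [-5, -3] → [-36, -32]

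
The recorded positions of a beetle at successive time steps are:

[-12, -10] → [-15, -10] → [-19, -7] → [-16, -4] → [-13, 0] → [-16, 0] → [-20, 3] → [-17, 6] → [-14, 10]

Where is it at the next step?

[-17, 10]

Step-to-step displacements: [-3, +0], [-4, +3], [+3, +3], [+3, +4], [-3, +0], [-4, +3], [+3, +3], [+3, +4] — a repeating cycle of length 4.
step 9: apply [-3, +0] → [-17, 10]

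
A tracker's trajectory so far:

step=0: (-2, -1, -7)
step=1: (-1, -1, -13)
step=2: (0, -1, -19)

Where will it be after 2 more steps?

Constant displacement of (+1, +0, -6) per step.
step 3: (0, -1, -19) + (+1, +0, -6) → (1, -1, -25)
step 4: (1, -1, -25) + (+1, +0, -6) → (2, -1, -31)

(2, -1, -31)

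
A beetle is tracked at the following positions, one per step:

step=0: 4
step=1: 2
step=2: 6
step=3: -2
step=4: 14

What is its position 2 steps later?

46

The jumps are -2, +4, -8, +16 — a geometric progression with ratio -2.
step 5: 14 − 32 → -18
step 6: -18 + 64 → 46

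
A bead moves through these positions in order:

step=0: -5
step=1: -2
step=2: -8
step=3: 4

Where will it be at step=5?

Step-to-step displacements: +3, -6, +12; each is -2× the previous.
step 4: 4 − 24 → -20
step 5: -20 + 48 → 28

28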